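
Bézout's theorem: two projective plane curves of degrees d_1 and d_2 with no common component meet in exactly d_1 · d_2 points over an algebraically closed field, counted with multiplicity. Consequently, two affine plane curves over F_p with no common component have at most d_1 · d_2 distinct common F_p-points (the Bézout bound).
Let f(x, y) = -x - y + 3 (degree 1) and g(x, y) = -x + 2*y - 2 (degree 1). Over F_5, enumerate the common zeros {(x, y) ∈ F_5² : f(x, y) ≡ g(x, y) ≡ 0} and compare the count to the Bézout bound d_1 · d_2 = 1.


Common zeros: {(3, 0)}; count = 1; Bézout bound = 1.

deg(f) = 1, deg(g) = 1, so Bézout bound = 1.
Scan x ∈ F_5. For each x, list the y ∈ F_5 with f(x, y) ≡ 0 and those with g(x, y) ≡ 0 (mod 5); the common zeros in that column are the intersection.
  x = 0: f ≡ 0 at y ∈ {3}; g ≡ 0 at y ∈ {1}; common: ∅.
  x = 1: f ≡ 0 at y ∈ {2}; g ≡ 0 at y ∈ {4}; common: ∅.
  x = 2: f ≡ 0 at y ∈ {1}; g ≡ 0 at y ∈ {2}; common: ∅.
  x = 3: f ≡ 0 at y ∈ {0}; g ≡ 0 at y ∈ {0}; common: {0}.
  x = 4: f ≡ 0 at y ∈ {4}; g ≡ 0 at y ∈ {3}; common: ∅.
Collecting: common zeros = {(3, 0)}, so the count is 1.
Comparison with the Bézout bound: 1 ≤ 1 = deg(f)·deg(g), as expected for curves with no common component (the bound is attained).


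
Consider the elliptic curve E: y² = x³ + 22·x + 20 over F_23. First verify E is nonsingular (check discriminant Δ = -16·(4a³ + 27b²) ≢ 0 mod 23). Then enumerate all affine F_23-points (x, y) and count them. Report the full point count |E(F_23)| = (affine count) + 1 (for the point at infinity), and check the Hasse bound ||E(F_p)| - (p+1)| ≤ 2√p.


Affine points = {(2, 7), (2, 16), (5, 5), (5, 18), (6, 0), (8, 8), (8, 15), (9, 2), (9, 21), (11, 11), (11, 12), (14, 6), (14, 17), (16, 11), (16, 12), (19, 11), (19, 12)}; affine count = 17; |E(F_23)| = 18.

Discriminant check: Δ ∝ 4a³ + 27b² = 4·22³ + 27·20² = 4·10648 + 27·400 ≡ 9 (mod 23). Nonzero ⇒ E is nonsingular.
For each x ∈ F_23, compute rhs = x³ + 22·x + 20 mod 23, then count y ∈ F_23 with y² ≡ rhs.
  x = 0: rhs = 20, matching y values: none (0 points).
  x = 1: rhs = 20, matching y values: none (0 points).
  x = 2: rhs = 3, matching y values: 7, 16 (2 points).
  x = 3: rhs = 21, matching y values: none (0 points).
  x = 4: rhs = 11, matching y values: none (0 points).
  x = 5: rhs = 2, matching y values: 5, 18 (2 points).
  x = 6: rhs = 0, matching y values: 0 (1 points).
  x = 7: rhs = 11, matching y values: none (0 points).
  x = 8: rhs = 18, matching y values: 8, 15 (2 points).
  x = 9: rhs = 4, matching y values: 2, 21 (2 points).
  x = 10: rhs = 21, matching y values: none (0 points).
  x = 11: rhs = 6, matching y values: 11, 12 (2 points).
  x = 12: rhs = 11, matching y values: none (0 points).
  x = 13: rhs = 19, matching y values: none (0 points).
  x = 14: rhs = 13, matching y values: 6, 17 (2 points).
  x = 15: rhs = 22, matching y values: none (0 points).
  x = 16: rhs = 6, matching y values: 11, 12 (2 points).
  x = 17: rhs = 17, matching y values: none (0 points).
  x = 18: rhs = 15, matching y values: none (0 points).
  x = 19: rhs = 6, matching y values: 11, 12 (2 points).
  x = 20: rhs = 19, matching y values: none (0 points).
  x = 21: rhs = 14, matching y values: none (0 points).
  x = 22: rhs = 20, matching y values: none (0 points).
Total affine count: 17.
Full point count |E(F_23)| = 17 + 1 = 18.
Hasse bound: |18 − (23+1)| = |-6| = 6 ≤ 2√23 ≈ 9.5917 ✓.


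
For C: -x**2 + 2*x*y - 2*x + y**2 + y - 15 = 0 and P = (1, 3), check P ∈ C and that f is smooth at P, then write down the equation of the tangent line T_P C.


Tangent line at P: 2*x + 9*y - 29 = 0.

Step 1: f(1, 3) = 0, so P lies on C.
Step 2: partial derivatives
  f_x(x, y) = -2*x + 2*y - 2, f_y(x, y) = 2*x + 2*y + 1.
  f_x(P) = 2, f_y(P) = 9 (gradient nonzero, so P is smooth).
Step 3: tangent line at P: 2·(x − 1) + 9·(y − 3) = 0.
Expanding: 2*x + 9*y - 29 = 0.


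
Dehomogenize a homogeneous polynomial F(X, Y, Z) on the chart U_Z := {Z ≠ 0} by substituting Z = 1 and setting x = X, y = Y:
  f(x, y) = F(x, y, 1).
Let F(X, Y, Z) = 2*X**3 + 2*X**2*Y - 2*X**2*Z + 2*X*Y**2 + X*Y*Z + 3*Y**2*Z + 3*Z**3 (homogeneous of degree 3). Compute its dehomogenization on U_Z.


f(x, y) = 2*x**3 + 2*x**2*y - 2*x**2 + 2*x*y**2 + x*y + 3*y**2 + 3

On U_Z we set Z = 1. Each monomial c·X^i·Y^j·Z^k in F becomes c·x^i·y^j·1^k = c·x^i·y^j.
Substituting Z = 1: F(X, Y, 1) = 2*x**3 + 2*x**2*y - 2*x**2 + 2*x*y**2 + x*y + 3*y**2 + 3.
Note: deg(f) ≤ deg(F) = 3; strict inequality happens when F is divisible by Z (lost terms).


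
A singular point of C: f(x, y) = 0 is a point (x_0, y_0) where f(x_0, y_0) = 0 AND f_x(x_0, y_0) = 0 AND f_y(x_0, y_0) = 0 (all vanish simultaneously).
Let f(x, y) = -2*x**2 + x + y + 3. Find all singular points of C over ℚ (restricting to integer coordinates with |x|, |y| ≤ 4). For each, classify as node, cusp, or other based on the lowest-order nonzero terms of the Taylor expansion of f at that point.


No singular points in the scanned grid; C is smooth there.

Compute partial derivatives:
  f_x = 1 - 4*x.
  f_y = 1.
f_y = 1 is a nonzero constant, so f_y never vanishes: no point (x, y) can satisfy f = f_x = f_y = 0. In particular no (x, y) ∈ {−4, ..., 4}² is singular; the curve is smooth.


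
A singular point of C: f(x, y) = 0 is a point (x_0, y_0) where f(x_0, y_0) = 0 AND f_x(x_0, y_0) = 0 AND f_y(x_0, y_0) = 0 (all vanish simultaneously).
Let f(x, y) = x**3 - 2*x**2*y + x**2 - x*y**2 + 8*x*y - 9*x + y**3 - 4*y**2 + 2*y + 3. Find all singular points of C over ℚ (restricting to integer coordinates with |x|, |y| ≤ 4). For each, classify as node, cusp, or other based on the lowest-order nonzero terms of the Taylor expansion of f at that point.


Singular points: {(1, 2)}; classification: cusp.

Compute partial derivatives:
  f_x = 3*x**2 - 4*x*y + 2*x - y**2 + 8*y - 9.
  f_y = -2*x**2 - 2*x*y + 8*x + 3*y**2 - 8*y + 2.
Scan x_0 ∈ {−4, ..., 4}. For each x_0, f_y(x_0, y) is a polynomial in y; find its integer roots y ∈ {−4, ..., 4}, then test f_x and f at those candidates.
  x = -4: f_y(-4, y) = 3*y**2 - 62; no integer root y with |y| ≤ 4.
  x = -3: f_y(-3, y) = 3*y**2 - 2*y - 40; vanishes at y ∈ {4}. (-3, 4): f_x = 76 ≠ 0.
  x = -2: f_y(-2, y) = 3*y**2 - 4*y - 22; no integer root y with |y| ≤ 4.
  x = -1: f_y(-1, y) = 3*y**2 - 6*y - 8; no integer root y with |y| ≤ 4.
  x = 0: f_y(0, y) = 3*y**2 - 8*y + 2; no integer root y with |y| ≤ 4.
  x = 1: f_y(1, y) = 3*y**2 - 10*y + 8; vanishes at y ∈ {2}. (1, 2): f_x = 0, f = 0 — SINGULAR.
  x = 2: f_y(2, y) = 3*y**2 - 12*y + 10; no integer root y with |y| ≤ 4.
  x = 3: f_y(3, y) = 3*y**2 - 14*y + 8; vanishes at y ∈ {4}. (3, 4): f_x = -8 ≠ 0.
  x = 4: f_y(4, y) = 3*y**2 - 16*y + 2; no integer root y with |y| ≤ 4.
Only singular point on the grid: (1, 2).
Classify: substitute x = 1 + u, y = 2 + v and expand: f = u**3 - 2*u**2*v - u*v**2 + v**3 + v**2.
No constant or linear terms (consistent with a singular point). Quadratic part: v**2. Cubic part: u**3 - 2*u**2*v - u*v**2 + v**3.
The quadratic part v**2 is a perfect square, so there is a single (double) tangent line v = 0, i.e. y = 2. Restricting the cubic part to that line (v = 0) leaves u**3 ≠ 0, so f is not divisible by v and the branch is v² ≈ -u**3 to lowest order — this is a cusp.
Classification: cusp.


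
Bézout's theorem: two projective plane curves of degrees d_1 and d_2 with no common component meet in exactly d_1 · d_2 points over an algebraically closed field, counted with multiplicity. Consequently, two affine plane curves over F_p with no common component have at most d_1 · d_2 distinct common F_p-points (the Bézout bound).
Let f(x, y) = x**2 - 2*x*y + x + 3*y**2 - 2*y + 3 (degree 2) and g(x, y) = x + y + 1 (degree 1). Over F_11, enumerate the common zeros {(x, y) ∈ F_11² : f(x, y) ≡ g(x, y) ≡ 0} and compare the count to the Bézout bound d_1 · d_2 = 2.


Common zeros: ∅; count = 0; Bézout bound = 2.

deg(f) = 2, deg(g) = 1, so Bézout bound = 2.
Scan x ∈ F_11. For each x, list the y ∈ F_11 with f(x, y) ≡ 0 and those with g(x, y) ≡ 0 (mod 11); the common zeros in that column are the intersection.
  x = 0: f ≡ 0 at y ∈ {2, 6}; g ≡ 0 at y ∈ {10}; common: ∅.
  x = 1: f ≡ 0 at y ∈ {8}; g ≡ 0 at y ∈ {9}; common: ∅.
  x = 2: f ≡ 0 at y ∈ {4, 9}; g ≡ 0 at y ∈ {8}; common: ∅.
  x = 3: f ≡ 0 at y ∈ {2, 8}; g ≡ 0 at y ∈ {7}; common: ∅.
  x = 4: f ≡ 0 at y ∈ {9}; g ≡ 0 at y ∈ {6}; common: ∅.
  x = 5: f ≡ 0 at y ∈ {0, 4}; g ≡ 0 at y ∈ {5}; common: ∅.
  x = 6: f ≡ 0 at y ∈ ∅; g ≡ 0 at y ∈ {4}; common: ∅.
  x = 7: f ≡ 0 at y ∈ ∅; g ≡ 0 at y ∈ {3}; common: ∅.
  x = 8: f ≡ 0 at y ∈ ∅; g ≡ 0 at y ∈ {2}; common: ∅.
  x = 9: f ≡ 0 at y ∈ ∅; g ≡ 0 at y ∈ {1}; common: ∅.
  x = 10: f ≡ 0 at y ∈ ∅; g ≡ 0 at y ∈ {0}; common: ∅.
Collecting: common zeros = ∅, so the count is 0.
Comparison with the Bézout bound: 0 ≤ 2 = deg(f)·deg(g), as expected for curves with no common component (the affine F_11-count falls short of the bound because intersections may lie at infinity, over extension fields, or carry multiplicity).


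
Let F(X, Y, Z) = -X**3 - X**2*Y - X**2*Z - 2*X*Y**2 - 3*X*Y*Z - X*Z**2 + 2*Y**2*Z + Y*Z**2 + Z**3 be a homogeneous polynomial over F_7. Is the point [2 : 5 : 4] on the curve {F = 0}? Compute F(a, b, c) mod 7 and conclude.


F(2,5,4) ≡ 6 (mod 7); P is NOT on the curve.

Evaluate F(2, 5, 4) term-by-term (mod 7).
  -X**3 ↦ -1·8·1·1 = -8
  -X**2*Y ↦ -1·4·5·1 = -20
  -X**2*Z ↦ -1·4·1·4 = -16
  -2*X*Y**2 ↦ -2·2·25·1 = -100
  -3*X*Y*Z ↦ -3·2·5·4 = -120
  -X*Z**2 ↦ -1·2·1·16 = -32
  2*Y**2*Z ↦ 2·1·25·4 = 200
  Y*Z**2 ↦ 1·1·5·16 = 80
  Z**3 ↦ 1·1·1·64 = 64
Sum: F(2, 5, 4) = (-8) + (-20) + (-16) + (-100) + (-120) + (-32) + (200) + (80) + (64) = 48.
Reducing mod 7: 48 ≡ 6 (mod 7).
Since F(a, b, c) ≡ 6 ≠ 0 (mod 7), P does NOT lie on the curve.


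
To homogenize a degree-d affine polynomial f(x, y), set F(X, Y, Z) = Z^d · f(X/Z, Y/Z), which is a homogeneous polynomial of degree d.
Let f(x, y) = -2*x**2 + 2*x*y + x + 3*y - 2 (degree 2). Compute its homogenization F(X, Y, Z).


F(X, Y, Z) = -2*X**2 + 2*X*Y + X*Z + 3*Y*Z - 2*Z**2

deg(f) = 2.
Substitute x = X/Z, y = Y/Z into f, then multiply by Z^2.
  monomial -2·x^2·y^0 ↦ -2·X^2·Y^0·Z^0.
  monomial 2·x^1·y^1 ↦ 2·X^1·Y^1·Z^0.
  monomial 1·x^1·y^0 ↦ 1·X^1·Y^0·Z^1.
  monomial 3·x^0·y^1 ↦ 3·X^0·Y^1·Z^1.
  monomial -2·x^0·y^0 ↦ -2·X^0·Y^0·Z^2.
Collecting: F(X, Y, Z) = -2*X**2 + 2*X*Y + X*Z + 3*Y*Z - 2*Z**2.


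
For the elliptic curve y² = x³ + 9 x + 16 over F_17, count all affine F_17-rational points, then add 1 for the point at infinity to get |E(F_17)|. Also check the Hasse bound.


Affine points = {(0, 4), (0, 13), (1, 3), (1, 14), (2, 5), (2, 12), (3, 6), (3, 11), (5, 4), (5, 13), (10, 1), (10, 16), (11, 1), (11, 16), (12, 4), (12, 13), (13, 1), (13, 16), (14, 8), (14, 9)}; affine count = 20; |E(F_17)| = 21.

Discriminant check: Δ ∝ 4a³ + 27b² = 4·9³ + 27·16² = 4·729 + 27·256 ≡ 2 (mod 17). Nonzero ⇒ E is nonsingular.
For each x ∈ F_17, compute rhs = x³ + 9·x + 16 mod 17, then count y ∈ F_17 with y² ≡ rhs.
  x = 0: rhs = 16, matching y values: 4, 13 (2 points).
  x = 1: rhs = 9, matching y values: 3, 14 (2 points).
  x = 2: rhs = 8, matching y values: 5, 12 (2 points).
  x = 3: rhs = 2, matching y values: 6, 11 (2 points).
  x = 4: rhs = 14, matching y values: none (0 points).
  x = 5: rhs = 16, matching y values: 4, 13 (2 points).
  x = 6: rhs = 14, matching y values: none (0 points).
  x = 7: rhs = 14, matching y values: none (0 points).
  x = 8: rhs = 5, matching y values: none (0 points).
  x = 9: rhs = 10, matching y values: none (0 points).
  x = 10: rhs = 1, matching y values: 1, 16 (2 points).
  x = 11: rhs = 1, matching y values: 1, 16 (2 points).
  x = 12: rhs = 16, matching y values: 4, 13 (2 points).
  x = 13: rhs = 1, matching y values: 1, 16 (2 points).
  x = 14: rhs = 13, matching y values: 8, 9 (2 points).
  x = 15: rhs = 7, matching y values: none (0 points).
  x = 16: rhs = 6, matching y values: none (0 points).
Total affine count: 20.
Full point count |E(F_17)| = 20 + 1 = 21.
Hasse bound: |21 − (17+1)| = |3| = 3 ≤ 2√17 ≈ 8.2462 ✓.


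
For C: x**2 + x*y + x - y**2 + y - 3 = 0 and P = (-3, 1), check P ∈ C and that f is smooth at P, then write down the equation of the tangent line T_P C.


Tangent line at P: -4*x - 4*y - 8 = 0.

Step 1: f(-3, 1) = 0, so P lies on C.
Step 2: partial derivatives
  f_x(x, y) = 2*x + y + 1, f_y(x, y) = x - 2*y + 1.
  f_x(P) = -4, f_y(P) = -4 (gradient nonzero, so P is smooth).
Step 3: tangent line at P: -4·(x − -3) + -4·(y − 1) = 0.
Expanding: -4*x - 4*y - 8 = 0.


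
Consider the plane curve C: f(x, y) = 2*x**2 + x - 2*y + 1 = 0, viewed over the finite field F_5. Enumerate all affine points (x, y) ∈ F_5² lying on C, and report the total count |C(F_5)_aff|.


Affine F_5-points: {(0, 3), (1, 2), (2, 3), (3, 1), (4, 1)}; count = 5.

For each of the 25 pairs (x, y) ∈ F_5², evaluate f(x, y) mod 5. Record the zeros.
  x = 0: [0↦1, 1↦4, 2↦2, 3↦0, 4↦3]  zeros at y ∈ {3}
  x = 1: [0↦4, 1↦2, 2↦0, 3↦3, 4↦1]  zeros at y ∈ {2}
  x = 2: [0↦1, 1↦4, 2↦2, 3↦0, 4↦3]  zeros at y ∈ {3}
  x = 3: [0↦2, 1↦0, 2↦3, 3↦1, 4↦4]  zeros at y ∈ {1}
  x = 4: [0↦2, 1↦0, 2↦3, 3↦1, 4↦4]  zeros at y ∈ {1}
Collecting zeros: affine points = {(0, 3), (1, 2), (2, 3), (3, 1), (4, 1)}.
Total count |C(F_5)_aff| = 5.


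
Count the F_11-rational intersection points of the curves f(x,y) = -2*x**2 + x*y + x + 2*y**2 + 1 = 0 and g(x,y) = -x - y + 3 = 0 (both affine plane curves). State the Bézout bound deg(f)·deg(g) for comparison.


Common zeros: ∅; count = 0; Bézout bound = 2.

deg(f) = 2, deg(g) = 1, so Bézout bound = 2.
Scan x ∈ F_11. For each x, list the y ∈ F_11 with f(x, y) ≡ 0 and those with g(x, y) ≡ 0 (mod 11); the common zeros in that column are the intersection.
  x = 0: f ≡ 0 at y ∈ {4, 7}; g ≡ 0 at y ∈ {3}; common: ∅.
  x = 1: f ≡ 0 at y ∈ {0, 5}; g ≡ 0 at y ∈ {2}; common: ∅.
  x = 2: f ≡ 0 at y ∈ {5}; g ≡ 0 at y ∈ {1}; common: ∅.
  x = 3: f ≡ 0 at y ∈ {2}; g ≡ 0 at y ∈ {0}; common: ∅.
  x = 4: f ≡ 0 at y ∈ {2, 7}; g ≡ 0 at y ∈ {10}; common: ∅.
  x = 5: f ≡ 0 at y ∈ {0, 3}; g ≡ 0 at y ∈ {9}; common: ∅.
  x = 6: f ≡ 0 at y ∈ ∅; g ≡ 0 at y ∈ {8}; common: ∅.
  x = 7: f ≡ 0 at y ∈ ∅; g ≡ 0 at y ∈ {7}; common: ∅.
  x = 8: f ≡ 0 at y ∈ {3, 4}; g ≡ 0 at y ∈ {6}; common: ∅.
  x = 9: f ≡ 0 at y ∈ ∅; g ≡ 0 at y ∈ {5}; common: ∅.
  x = 10: f ≡ 0 at y ∈ ∅; g ≡ 0 at y ∈ {4}; common: ∅.
Collecting: common zeros = ∅, so the count is 0.
Comparison with the Bézout bound: 0 ≤ 2 = deg(f)·deg(g), as expected for curves with no common component (the affine F_11-count falls short of the bound because intersections may lie at infinity, over extension fields, or carry multiplicity).


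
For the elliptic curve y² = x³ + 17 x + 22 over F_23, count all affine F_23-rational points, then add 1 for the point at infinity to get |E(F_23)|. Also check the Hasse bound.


Affine points = {(2, 8), (2, 15), (3, 10), (3, 13), (4, 4), (4, 19), (5, 5), (5, 18), (6, 8), (6, 15), (7, 1), (7, 22), (8, 7), (8, 16), (13, 5), (13, 18), (15, 8), (15, 15), (17, 7), (17, 16), (20, 6), (20, 17), (21, 7), (21, 16), (22, 2), (22, 21)}; affine count = 26; |E(F_23)| = 27.

Discriminant check: Δ ∝ 4a³ + 27b² = 4·17³ + 27·22² = 4·4913 + 27·484 ≡ 14 (mod 23). Nonzero ⇒ E is nonsingular.
For each x ∈ F_23, compute rhs = x³ + 17·x + 22 mod 23, then count y ∈ F_23 with y² ≡ rhs.
  x = 0: rhs = 22, matching y values: none (0 points).
  x = 1: rhs = 17, matching y values: none (0 points).
  x = 2: rhs = 18, matching y values: 8, 15 (2 points).
  x = 3: rhs = 8, matching y values: 10, 13 (2 points).
  x = 4: rhs = 16, matching y values: 4, 19 (2 points).
  x = 5: rhs = 2, matching y values: 5, 18 (2 points).
  x = 6: rhs = 18, matching y values: 8, 15 (2 points).
  x = 7: rhs = 1, matching y values: 1, 22 (2 points).
  x = 8: rhs = 3, matching y values: 7, 16 (2 points).
  x = 9: rhs = 7, matching y values: none (0 points).
  x = 10: rhs = 19, matching y values: none (0 points).
  x = 11: rhs = 22, matching y values: none (0 points).
  x = 12: rhs = 22, matching y values: none (0 points).
  x = 13: rhs = 2, matching y values: 5, 18 (2 points).
  x = 14: rhs = 14, matching y values: none (0 points).
  x = 15: rhs = 18, matching y values: 8, 15 (2 points).
  x = 16: rhs = 20, matching y values: none (0 points).
  x = 17: rhs = 3, matching y values: 7, 16 (2 points).
  x = 18: rhs = 19, matching y values: none (0 points).
  x = 19: rhs = 5, matching y values: none (0 points).
  x = 20: rhs = 13, matching y values: 6, 17 (2 points).
  x = 21: rhs = 3, matching y values: 7, 16 (2 points).
  x = 22: rhs = 4, matching y values: 2, 21 (2 points).
Total affine count: 26.
Full point count |E(F_23)| = 26 + 1 = 27.
Hasse bound: |27 − (23+1)| = |3| = 3 ≤ 2√23 ≈ 9.5917 ✓.


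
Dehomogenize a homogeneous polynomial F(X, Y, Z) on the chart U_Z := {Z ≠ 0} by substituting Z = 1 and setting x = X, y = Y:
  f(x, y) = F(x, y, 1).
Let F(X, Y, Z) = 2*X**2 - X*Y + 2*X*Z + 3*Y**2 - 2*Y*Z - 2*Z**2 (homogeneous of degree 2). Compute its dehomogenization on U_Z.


f(x, y) = 2*x**2 - x*y + 2*x + 3*y**2 - 2*y - 2

On U_Z we set Z = 1. Each monomial c·X^i·Y^j·Z^k in F becomes c·x^i·y^j·1^k = c·x^i·y^j.
Substituting Z = 1: F(X, Y, 1) = 2*x**2 - x*y + 2*x + 3*y**2 - 2*y - 2.
Note: deg(f) ≤ deg(F) = 2; strict inequality happens when F is divisible by Z (lost terms).


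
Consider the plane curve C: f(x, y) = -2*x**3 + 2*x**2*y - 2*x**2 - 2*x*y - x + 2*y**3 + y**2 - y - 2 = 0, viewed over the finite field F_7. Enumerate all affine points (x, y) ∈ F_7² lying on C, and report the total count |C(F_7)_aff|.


Affine F_7-points: {(0, 1), (1, 0), (1, 4), (1, 6), (2, 0), (3, 0), (3, 1), (3, 2), (4, 1), (4, 4), (4, 5), (5, 4)}; count = 12.

For each of the 49 pairs (x, y) ∈ F_7², evaluate f(x, y) mod 7. Record the zeros.
  x = 0: [0↦5, 1↦0, 2↦2, 3↦2, 4↦5, 5↦2, 6↦5]  zeros at y ∈ {1}
  x = 1: [0↦0, 1↦2, 2↦4, 3↦4, 4↦0, 5↦4, 6↦0]  zeros at y ∈ {0, 4, 6}
  x = 2: [0↦0, 1↦6, 2↦5, 3↦2, 4↦2, 5↦3, 6↦3]  zeros at y ∈ {0}
  x = 3: [0↦0, 1↦0, 2↦0, 3↦5, 4↦6, 5↦1, 6↦2]  zeros at y ∈ {0, 1, 2}
  x = 4: [0↦2, 1↦0, 2↦5, 3↦1, 4↦0, 5↦0, 6↦6]  zeros at y ∈ {1, 4, 5}
  x = 5: [0↦1, 1↦1, 2↦1, 3↦6, 4↦0, 5↦2, 6↦3]  zeros at y ∈ {4}
  x = 6: [0↦6, 1↦5, 2↦4, 3↦1, 4↦1, 5↦2, 6↦2]  zeros at y ∈ ∅
Collecting zeros: affine points = {(0, 1), (1, 0), (1, 4), (1, 6), (2, 0), (3, 0), (3, 1), (3, 2), (4, 1), (4, 4), (4, 5), (5, 4)}.
Total count |C(F_7)_aff| = 12.


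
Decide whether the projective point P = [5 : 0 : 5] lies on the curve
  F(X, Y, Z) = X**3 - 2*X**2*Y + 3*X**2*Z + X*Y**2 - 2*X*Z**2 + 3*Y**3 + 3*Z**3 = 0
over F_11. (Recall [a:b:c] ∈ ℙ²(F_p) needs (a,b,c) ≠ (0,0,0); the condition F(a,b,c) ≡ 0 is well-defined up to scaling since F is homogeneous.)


F(5,0,5) ≡ 9 (mod 11); P is NOT on the curve.

Evaluate F(5, 0, 5) term-by-term (mod 11).
  X**3 ↦ 1·125·1·1 = 125
  -2*X**2*Y ↦ -2·25·0·1 = 0
  3*X**2*Z ↦ 3·25·1·5 = 375
  X*Y**2 ↦ 1·5·0·1 = 0
  -2*X*Z**2 ↦ -2·5·1·25 = -250
  3*Y**3 ↦ 3·1·0·1 = 0
  3*Z**3 ↦ 3·1·1·125 = 375
Sum: F(5, 0, 5) = (125) + (0) + (375) + (0) + (-250) + (0) + (375) = 625.
Reducing mod 11: 625 ≡ 9 (mod 11).
Since F(a, b, c) ≡ 9 ≠ 0 (mod 11), P does NOT lie on the curve.


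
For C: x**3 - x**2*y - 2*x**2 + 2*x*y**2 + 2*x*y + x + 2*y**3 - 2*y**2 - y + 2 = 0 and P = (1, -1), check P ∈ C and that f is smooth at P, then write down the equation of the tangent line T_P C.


Tangent line at P: 2*x + 6*y + 4 = 0.

Step 1: f(1, -1) = 0, so P lies on C.
Step 2: partial derivatives
  f_x(x, y) = 3*x**2 - 2*x*y - 4*x + 2*y**2 + 2*y + 1, f_y(x, y) = -x**2 + 4*x*y + 2*x + 6*y**2 - 4*y - 1.
  f_x(P) = 2, f_y(P) = 6 (gradient nonzero, so P is smooth).
Step 3: tangent line at P: 2·(x − 1) + 6·(y − -1) = 0.
Expanding: 2*x + 6*y + 4 = 0.


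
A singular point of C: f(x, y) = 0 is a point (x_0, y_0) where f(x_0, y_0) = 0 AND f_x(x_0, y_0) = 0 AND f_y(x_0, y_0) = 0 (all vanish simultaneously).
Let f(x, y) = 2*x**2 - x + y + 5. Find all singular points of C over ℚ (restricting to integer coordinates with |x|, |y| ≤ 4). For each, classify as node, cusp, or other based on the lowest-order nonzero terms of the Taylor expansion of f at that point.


No singular points in the scanned grid; C is smooth there.

Compute partial derivatives:
  f_x = 4*x - 1.
  f_y = 1.
f_y = 1 is a nonzero constant, so f_y never vanishes: no point (x, y) can satisfy f = f_x = f_y = 0. In particular no (x, y) ∈ {−4, ..., 4}² is singular; the curve is smooth.


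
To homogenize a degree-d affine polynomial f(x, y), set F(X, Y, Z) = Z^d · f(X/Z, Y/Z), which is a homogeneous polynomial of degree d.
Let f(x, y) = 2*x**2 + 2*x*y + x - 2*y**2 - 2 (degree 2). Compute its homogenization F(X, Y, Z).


F(X, Y, Z) = 2*X**2 + 2*X*Y + X*Z - 2*Y**2 - 2*Z**2

deg(f) = 2.
Substitute x = X/Z, y = Y/Z into f, then multiply by Z^2.
  monomial 2·x^2·y^0 ↦ 2·X^2·Y^0·Z^0.
  monomial 2·x^1·y^1 ↦ 2·X^1·Y^1·Z^0.
  monomial 1·x^1·y^0 ↦ 1·X^1·Y^0·Z^1.
  monomial -2·x^0·y^2 ↦ -2·X^0·Y^2·Z^0.
  monomial -2·x^0·y^0 ↦ -2·X^0·Y^0·Z^2.
Collecting: F(X, Y, Z) = 2*X**2 + 2*X*Y + X*Z - 2*Y**2 - 2*Z**2.


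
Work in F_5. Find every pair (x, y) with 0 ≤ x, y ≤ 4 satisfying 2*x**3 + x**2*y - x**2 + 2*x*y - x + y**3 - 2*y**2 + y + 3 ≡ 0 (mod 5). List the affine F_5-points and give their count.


Affine F_5-points: {(0, 2), (0, 3), (3, 0), (3, 1), (4, 1), (4, 3)}; count = 6.

For each of the 25 pairs (x, y) ∈ F_5², evaluate f(x, y) mod 5. Record the zeros.
  x = 0: [0↦3, 1↦3, 2↦0, 3↦0, 4↦4]  zeros at y ∈ {2, 3}
  x = 1: [0↦3, 1↦1, 2↦1, 3↦4, 4↦1]  zeros at y ∈ ∅
  x = 2: [0↦3, 1↦1, 2↦1, 3↦4, 4↦1]  zeros at y ∈ ∅
  x = 3: [0↦0, 1↦0, 2↦2, 3↦2, 4↦1]  zeros at y ∈ {0, 1}
  x = 4: [0↦1, 1↦0, 2↦1, 3↦0, 4↦3]  zeros at y ∈ {1, 3}
Collecting zeros: affine points = {(0, 2), (0, 3), (3, 0), (3, 1), (4, 1), (4, 3)}.
Total count |C(F_5)_aff| = 6.


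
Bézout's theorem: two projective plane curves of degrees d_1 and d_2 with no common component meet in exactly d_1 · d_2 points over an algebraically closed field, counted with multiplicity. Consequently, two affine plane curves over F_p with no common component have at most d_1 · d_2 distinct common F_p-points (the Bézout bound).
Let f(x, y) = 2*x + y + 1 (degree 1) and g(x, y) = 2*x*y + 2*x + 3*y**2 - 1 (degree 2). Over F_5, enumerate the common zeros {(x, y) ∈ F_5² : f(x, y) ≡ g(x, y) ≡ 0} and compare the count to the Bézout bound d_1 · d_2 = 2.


Common zeros: {(3, 3)}; count = 1; Bézout bound = 2.

deg(f) = 1, deg(g) = 2, so Bézout bound = 2.
Scan x ∈ F_5. For each x, list the y ∈ F_5 with f(x, y) ≡ 0 and those with g(x, y) ≡ 0 (mod 5); the common zeros in that column are the intersection.
  x = 0: f ≡ 0 at y ∈ {4}; g ≡ 0 at y ∈ ∅; common: ∅.
  x = 1: f ≡ 0 at y ∈ {2}; g ≡ 0 at y ∈ ∅; common: ∅.
  x = 2: f ≡ 0 at y ∈ {0}; g ≡ 0 at y ∈ {1}; common: ∅.
  x = 3: f ≡ 0 at y ∈ {3}; g ≡ 0 at y ∈ {0, 3}; common: {3}.
  x = 4: f ≡ 0 at y ∈ {1}; g ≡ 0 at y ∈ {2}; common: ∅.
Collecting: common zeros = {(3, 3)}, so the count is 1.
Comparison with the Bézout bound: 1 ≤ 2 = deg(f)·deg(g), as expected for curves with no common component (the affine F_5-count falls short of the bound because intersections may lie at infinity, over extension fields, or carry multiplicity).


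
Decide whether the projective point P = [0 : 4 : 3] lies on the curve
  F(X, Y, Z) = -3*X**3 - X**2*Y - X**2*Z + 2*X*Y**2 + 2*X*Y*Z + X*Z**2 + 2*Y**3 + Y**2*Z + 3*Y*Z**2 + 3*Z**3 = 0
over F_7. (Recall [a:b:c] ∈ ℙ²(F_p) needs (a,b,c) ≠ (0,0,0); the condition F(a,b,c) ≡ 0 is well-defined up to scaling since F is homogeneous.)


F(0,4,3) ≡ 1 (mod 7); P is NOT on the curve.

Evaluate F(0, 4, 3) term-by-term (mod 7).
  -3*X**3 ↦ -3·0·1·1 = 0
  -X**2*Y ↦ -1·0·4·1 = 0
  -X**2*Z ↦ -1·0·1·3 = 0
  2*X*Y**2 ↦ 2·0·16·1 = 0
  2*X*Y*Z ↦ 2·0·4·3 = 0
  X*Z**2 ↦ 1·0·1·9 = 0
  2*Y**3 ↦ 2·1·64·1 = 128
  Y**2*Z ↦ 1·1·16·3 = 48
  3*Y*Z**2 ↦ 3·1·4·9 = 108
  3*Z**3 ↦ 3·1·1·27 = 81
Sum: F(0, 4, 3) = (0) + (0) + (0) + (0) + (0) + (0) + (128) + (48) + (108) + (81) = 365.
Reducing mod 7: 365 ≡ 1 (mod 7).
Since F(a, b, c) ≡ 1 ≠ 0 (mod 7), P does NOT lie on the curve.


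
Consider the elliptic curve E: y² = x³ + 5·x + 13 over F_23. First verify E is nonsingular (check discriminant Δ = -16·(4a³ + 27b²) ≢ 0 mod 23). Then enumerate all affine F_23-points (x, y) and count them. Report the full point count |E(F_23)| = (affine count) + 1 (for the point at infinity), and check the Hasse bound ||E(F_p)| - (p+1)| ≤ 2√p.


Affine points = {(0, 6), (0, 17), (2, 10), (2, 13), (3, 3), (3, 20), (5, 5), (5, 18), (6, 11), (6, 12), (7, 0), (8, 6), (8, 17), (15, 6), (15, 17), (16, 7), (16, 16), (18, 1), (18, 22), (21, 8), (21, 15)}; affine count = 21; |E(F_23)| = 22.

Discriminant check: Δ ∝ 4a³ + 27b² = 4·5³ + 27·13² = 4·125 + 27·169 ≡ 3 (mod 23). Nonzero ⇒ E is nonsingular.
For each x ∈ F_23, compute rhs = x³ + 5·x + 13 mod 23, then count y ∈ F_23 with y² ≡ rhs.
  x = 0: rhs = 13, matching y values: 6, 17 (2 points).
  x = 1: rhs = 19, matching y values: none (0 points).
  x = 2: rhs = 8, matching y values: 10, 13 (2 points).
  x = 3: rhs = 9, matching y values: 3, 20 (2 points).
  x = 4: rhs = 5, matching y values: none (0 points).
  x = 5: rhs = 2, matching y values: 5, 18 (2 points).
  x = 6: rhs = 6, matching y values: 11, 12 (2 points).
  x = 7: rhs = 0, matching y values: 0 (1 points).
  x = 8: rhs = 13, matching y values: 6, 17 (2 points).
  x = 9: rhs = 5, matching y values: none (0 points).
  x = 10: rhs = 5, matching y values: none (0 points).
  x = 11: rhs = 19, matching y values: none (0 points).
  x = 12: rhs = 7, matching y values: none (0 points).
  x = 13: rhs = 21, matching y values: none (0 points).
  x = 14: rhs = 21, matching y values: none (0 points).
  x = 15: rhs = 13, matching y values: 6, 17 (2 points).
  x = 16: rhs = 3, matching y values: 7, 16 (2 points).
  x = 17: rhs = 20, matching y values: none (0 points).
  x = 18: rhs = 1, matching y values: 1, 22 (2 points).
  x = 19: rhs = 21, matching y values: none (0 points).
  x = 20: rhs = 17, matching y values: none (0 points).
  x = 21: rhs = 18, matching y values: 8, 15 (2 points).
  x = 22: rhs = 7, matching y values: none (0 points).
Total affine count: 21.
Full point count |E(F_23)| = 21 + 1 = 22.
Hasse bound: |22 − (23+1)| = |-2| = 2 ≤ 2√23 ≈ 9.5917 ✓.


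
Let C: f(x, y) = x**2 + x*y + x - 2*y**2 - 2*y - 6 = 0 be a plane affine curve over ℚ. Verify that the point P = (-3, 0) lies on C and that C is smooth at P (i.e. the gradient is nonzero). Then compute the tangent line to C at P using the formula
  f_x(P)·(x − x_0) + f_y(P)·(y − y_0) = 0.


Tangent line at P: -5*x - 5*y - 15 = 0.

Step 1: f(-3, 0) = 0, so P lies on C.
Step 2: partial derivatives
  f_x(x, y) = 2*x + y + 1, f_y(x, y) = x - 4*y - 2.
  f_x(P) = -5, f_y(P) = -5 (gradient nonzero, so P is smooth).
Step 3: tangent line at P: -5·(x − -3) + -5·(y − 0) = 0.
Expanding: -5*x - 5*y - 15 = 0.


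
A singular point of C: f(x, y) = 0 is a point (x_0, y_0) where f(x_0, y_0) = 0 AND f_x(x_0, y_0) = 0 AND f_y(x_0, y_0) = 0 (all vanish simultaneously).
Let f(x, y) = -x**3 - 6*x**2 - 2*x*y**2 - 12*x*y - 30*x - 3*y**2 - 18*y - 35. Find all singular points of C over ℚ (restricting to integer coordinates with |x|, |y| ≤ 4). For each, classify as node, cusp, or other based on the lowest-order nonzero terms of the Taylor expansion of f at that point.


Singular points: {(-2, -3)}; classification: cusp.

Compute partial derivatives:
  f_x = -3*x**2 - 12*x - 2*y**2 - 12*y - 30.
  f_y = -4*x*y - 12*x - 6*y - 18.
Scan x_0 ∈ {−4, ..., 4}. For each x_0, f_y(x_0, y) is a polynomial in y; find its integer roots y ∈ {−4, ..., 4}, then test f_x and f at those candidates.
  x = -4: f_y(-4, y) = 10*y + 30; vanishes at y ∈ {-3}. (-4, -3): f_x = -12 ≠ 0.
  x = -3: f_y(-3, y) = 6*y + 18; vanishes at y ∈ {-3}. (-3, -3): f_x = -3 ≠ 0.
  x = -2: f_y(-2, y) = 2*y + 6; vanishes at y ∈ {-3}. (-2, -3): f_x = 0, f = 0 — SINGULAR.
  x = -1: f_y(-1, y) = -2*y - 6; vanishes at y ∈ {-3}. (-1, -3): f_x = -3 ≠ 0.
  x = 0: f_y(0, y) = -6*y - 18; vanishes at y ∈ {-3}. (0, -3): f_x = -12 ≠ 0.
  x = 1: f_y(1, y) = -10*y - 30; vanishes at y ∈ {-3}. (1, -3): f_x = -27 ≠ 0.
  x = 2: f_y(2, y) = -14*y - 42; vanishes at y ∈ {-3}. (2, -3): f_x = -48 ≠ 0.
  x = 3: f_y(3, y) = -18*y - 54; vanishes at y ∈ {-3}. (3, -3): f_x = -75 ≠ 0.
  x = 4: f_y(4, y) = -22*y - 66; vanishes at y ∈ {-3}. (4, -3): f_x = -108 ≠ 0.
Only singular point on the grid: (-2, -3).
Classify: substitute x = -2 + u, y = -3 + v and expand: f = -u**3 - 2*u*v**2 + v**2.
No constant or linear terms (consistent with a singular point). Quadratic part: v**2. Cubic part: -u**3 - 2*u*v**2.
The quadratic part v**2 is a perfect square, so there is a single (double) tangent line v = 0, i.e. y = -3. Restricting the cubic part to that line (v = 0) leaves -u**3 ≠ 0, so f is not divisible by v and the branch is v² ≈ u**3 to lowest order — this is a cusp.
Classification: cusp.


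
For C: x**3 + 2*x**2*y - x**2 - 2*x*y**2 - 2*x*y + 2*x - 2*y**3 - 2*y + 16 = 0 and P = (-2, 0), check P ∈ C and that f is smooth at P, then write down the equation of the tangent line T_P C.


Tangent line at P: 18*x + 10*y + 36 = 0.

Step 1: f(-2, 0) = 0, so P lies on C.
Step 2: partial derivatives
  f_x(x, y) = 3*x**2 + 4*x*y - 2*x - 2*y**2 - 2*y + 2, f_y(x, y) = 2*x**2 - 4*x*y - 2*x - 6*y**2 - 2.
  f_x(P) = 18, f_y(P) = 10 (gradient nonzero, so P is smooth).
Step 3: tangent line at P: 18·(x − -2) + 10·(y − 0) = 0.
Expanding: 18*x + 10*y + 36 = 0.


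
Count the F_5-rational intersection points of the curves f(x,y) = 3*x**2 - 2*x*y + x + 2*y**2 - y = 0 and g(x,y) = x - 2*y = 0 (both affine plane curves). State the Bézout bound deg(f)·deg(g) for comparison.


Common zeros: {(0, 0)}; count = 1; Bézout bound = 2.

deg(f) = 2, deg(g) = 1, so Bézout bound = 2.
Scan x ∈ F_5. For each x, list the y ∈ F_5 with f(x, y) ≡ 0 and those with g(x, y) ≡ 0 (mod 5); the common zeros in that column are the intersection.
  x = 0: f ≡ 0 at y ∈ {0, 3}; g ≡ 0 at y ∈ {0}; common: {0}.
  x = 1: f ≡ 0 at y ∈ ∅; g ≡ 0 at y ∈ {3}; common: ∅.
  x = 2: f ≡ 0 at y ∈ ∅; g ≡ 0 at y ∈ {1}; common: ∅.
  x = 3: f ≡ 0 at y ∈ {0, 1}; g ≡ 0 at y ∈ {4}; common: ∅.
  x = 4: f ≡ 0 at y ∈ {1}; g ≡ 0 at y ∈ {2}; common: ∅.
Collecting: common zeros = {(0, 0)}, so the count is 1.
Comparison with the Bézout bound: 1 ≤ 2 = deg(f)·deg(g), as expected for curves with no common component (the affine F_5-count falls short of the bound because intersections may lie at infinity, over extension fields, or carry multiplicity).


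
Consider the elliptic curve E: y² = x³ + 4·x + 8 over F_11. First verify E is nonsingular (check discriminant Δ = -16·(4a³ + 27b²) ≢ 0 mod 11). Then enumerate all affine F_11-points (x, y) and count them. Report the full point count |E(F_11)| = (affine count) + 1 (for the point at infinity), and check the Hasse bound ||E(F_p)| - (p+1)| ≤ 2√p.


Affine points = {(3, 5), (3, 6), (4, 0), (7, 4), (7, 7), (9, 5), (9, 6), (10, 5), (10, 6)}; affine count = 9; |E(F_11)| = 10.

Discriminant check: Δ ∝ 4a³ + 27b² = 4·4³ + 27·8² = 4·64 + 27·64 ≡ 4 (mod 11). Nonzero ⇒ E is nonsingular.
For each x ∈ F_11, compute rhs = x³ + 4·x + 8 mod 11, then count y ∈ F_11 with y² ≡ rhs.
  x = 0: rhs = 8, matching y values: none (0 points).
  x = 1: rhs = 2, matching y values: none (0 points).
  x = 2: rhs = 2, matching y values: none (0 points).
  x = 3: rhs = 3, matching y values: 5, 6 (2 points).
  x = 4: rhs = 0, matching y values: 0 (1 points).
  x = 5: rhs = 10, matching y values: none (0 points).
  x = 6: rhs = 6, matching y values: none (0 points).
  x = 7: rhs = 5, matching y values: 4, 7 (2 points).
  x = 8: rhs = 2, matching y values: none (0 points).
  x = 9: rhs = 3, matching y values: 5, 6 (2 points).
  x = 10: rhs = 3, matching y values: 5, 6 (2 points).
Total affine count: 9.
Full point count |E(F_11)| = 9 + 1 = 10.
Hasse bound: |10 − (11+1)| = |-2| = 2 ≤ 2√11 ≈ 6.6332 ✓.


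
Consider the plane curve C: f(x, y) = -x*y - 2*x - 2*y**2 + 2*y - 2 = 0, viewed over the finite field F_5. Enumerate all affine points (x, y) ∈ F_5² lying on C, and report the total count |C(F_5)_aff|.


Affine F_5-points: {(1, 1), (1, 2), (4, 0), (4, 4)}; count = 4.

For each of the 25 pairs (x, y) ∈ F_5², evaluate f(x, y) mod 5. Record the zeros.
  x = 0: [0↦3, 1↦3, 2↦4, 3↦1, 4↦4]  zeros at y ∈ ∅
  x = 1: [0↦1, 1↦0, 2↦0, 3↦1, 4↦3]  zeros at y ∈ {1, 2}
  x = 2: [0↦4, 1↦2, 2↦1, 3↦1, 4↦2]  zeros at y ∈ ∅
  x = 3: [0↦2, 1↦4, 2↦2, 3↦1, 4↦1]  zeros at y ∈ ∅
  x = 4: [0↦0, 1↦1, 2↦3, 3↦1, 4↦0]  zeros at y ∈ {0, 4}
Collecting zeros: affine points = {(1, 1), (1, 2), (4, 0), (4, 4)}.
Total count |C(F_5)_aff| = 4.


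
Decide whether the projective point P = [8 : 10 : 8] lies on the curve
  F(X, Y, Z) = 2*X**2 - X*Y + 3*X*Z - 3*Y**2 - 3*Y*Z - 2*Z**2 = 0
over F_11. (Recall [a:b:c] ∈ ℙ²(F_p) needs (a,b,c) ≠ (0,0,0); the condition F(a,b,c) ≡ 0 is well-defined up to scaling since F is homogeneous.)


F(8,10,8) ≡ 1 (mod 11); P is NOT on the curve.

Evaluate F(8, 10, 8) term-by-term (mod 11).
  2*X**2 ↦ 2·64·1·1 = 128
  -X*Y ↦ -1·8·10·1 = -80
  3*X*Z ↦ 3·8·1·8 = 192
  -3*Y**2 ↦ -3·1·100·1 = -300
  -3*Y*Z ↦ -3·1·10·8 = -240
  -2*Z**2 ↦ -2·1·1·64 = -128
Sum: F(8, 10, 8) = (128) + (-80) + (192) + (-300) + (-240) + (-128) = -428.
Reducing mod 11: -428 ≡ 1 (mod 11).
Since F(a, b, c) ≡ 1 ≠ 0 (mod 11), P does NOT lie on the curve.


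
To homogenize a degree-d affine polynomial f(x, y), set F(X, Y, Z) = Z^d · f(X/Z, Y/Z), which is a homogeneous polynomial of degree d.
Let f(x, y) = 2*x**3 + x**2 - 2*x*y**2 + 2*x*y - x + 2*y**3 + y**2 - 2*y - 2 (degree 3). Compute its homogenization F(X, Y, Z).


F(X, Y, Z) = 2*X**3 + X**2*Z - 2*X*Y**2 + 2*X*Y*Z - X*Z**2 + 2*Y**3 + Y**2*Z - 2*Y*Z**2 - 2*Z**3

deg(f) = 3.
Substitute x = X/Z, y = Y/Z into f, then multiply by Z^3.
  monomial 2·x^3·y^0 ↦ 2·X^3·Y^0·Z^0.
  monomial 1·x^2·y^0 ↦ 1·X^2·Y^0·Z^1.
  monomial -2·x^1·y^2 ↦ -2·X^1·Y^2·Z^0.
  monomial 2·x^1·y^1 ↦ 2·X^1·Y^1·Z^1.
  monomial -1·x^1·y^0 ↦ -1·X^1·Y^0·Z^2.
  monomial 2·x^0·y^3 ↦ 2·X^0·Y^3·Z^0.
  monomial 1·x^0·y^2 ↦ 1·X^0·Y^2·Z^1.
  monomial -2·x^0·y^1 ↦ -2·X^0·Y^1·Z^2.
  monomial -2·x^0·y^0 ↦ -2·X^0·Y^0·Z^3.
Collecting: F(X, Y, Z) = 2*X**3 + X**2*Z - 2*X*Y**2 + 2*X*Y*Z - X*Z**2 + 2*Y**3 + Y**2*Z - 2*Y*Z**2 - 2*Z**3.


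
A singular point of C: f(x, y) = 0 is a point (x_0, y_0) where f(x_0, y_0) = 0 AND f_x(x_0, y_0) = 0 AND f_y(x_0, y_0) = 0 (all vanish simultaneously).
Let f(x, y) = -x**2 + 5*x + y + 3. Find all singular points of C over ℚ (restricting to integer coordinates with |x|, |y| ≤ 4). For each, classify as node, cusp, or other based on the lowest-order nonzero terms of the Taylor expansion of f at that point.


No singular points in the scanned grid; C is smooth there.

Compute partial derivatives:
  f_x = 5 - 2*x.
  f_y = 1.
f_y = 1 is a nonzero constant, so f_y never vanishes: no point (x, y) can satisfy f = f_x = f_y = 0. In particular no (x, y) ∈ {−4, ..., 4}² is singular; the curve is smooth.


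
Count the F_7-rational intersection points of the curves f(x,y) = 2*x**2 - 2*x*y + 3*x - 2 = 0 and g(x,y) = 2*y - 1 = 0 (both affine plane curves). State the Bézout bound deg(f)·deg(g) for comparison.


Common zeros: ∅; count = 0; Bézout bound = 2.

deg(f) = 2, deg(g) = 1, so Bézout bound = 2.
Scan x ∈ F_7. For each x, list the y ∈ F_7 with f(x, y) ≡ 0 and those with g(x, y) ≡ 0 (mod 7); the common zeros in that column are the intersection.
  x = 0: f ≡ 0 at y ∈ ∅; g ≡ 0 at y ∈ {4}; common: ∅.
  x = 1: f ≡ 0 at y ∈ {5}; g ≡ 0 at y ∈ {4}; common: ∅.
  x = 2: f ≡ 0 at y ∈ {3}; g ≡ 0 at y ∈ {4}; common: ∅.
  x = 3: f ≡ 0 at y ∈ {3}; g ≡ 0 at y ∈ {4}; common: ∅.
  x = 4: f ≡ 0 at y ∈ {0}; g ≡ 0 at y ∈ {4}; common: ∅.
  x = 5: f ≡ 0 at y ∈ {0}; g ≡ 0 at y ∈ {4}; common: ∅.
  x = 6: f ≡ 0 at y ∈ {5}; g ≡ 0 at y ∈ {4}; common: ∅.
Collecting: common zeros = ∅, so the count is 0.
Comparison with the Bézout bound: 0 ≤ 2 = deg(f)·deg(g), as expected for curves with no common component (the affine F_7-count falls short of the bound because intersections may lie at infinity, over extension fields, or carry multiplicity).


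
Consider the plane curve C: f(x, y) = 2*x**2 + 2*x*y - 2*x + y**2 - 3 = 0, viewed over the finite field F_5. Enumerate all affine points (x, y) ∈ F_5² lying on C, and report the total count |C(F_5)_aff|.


Affine F_5-points: {(1, 1), (1, 2), (3, 2), (4, 1)}; count = 4.

For each of the 25 pairs (x, y) ∈ F_5², evaluate f(x, y) mod 5. Record the zeros.
  x = 0: [0↦2, 1↦3, 2↦1, 3↦1, 4↦3]  zeros at y ∈ ∅
  x = 1: [0↦2, 1↦0, 2↦0, 3↦2, 4↦1]  zeros at y ∈ {1, 2}
  x = 2: [0↦1, 1↦1, 2↦3, 3↦2, 4↦3]  zeros at y ∈ ∅
  x = 3: [0↦4, 1↦1, 2↦0, 3↦1, 4↦4]  zeros at y ∈ {2}
  x = 4: [0↦1, 1↦0, 2↦1, 3↦4, 4↦4]  zeros at y ∈ {1}
Collecting zeros: affine points = {(1, 1), (1, 2), (3, 2), (4, 1)}.
Total count |C(F_5)_aff| = 4.


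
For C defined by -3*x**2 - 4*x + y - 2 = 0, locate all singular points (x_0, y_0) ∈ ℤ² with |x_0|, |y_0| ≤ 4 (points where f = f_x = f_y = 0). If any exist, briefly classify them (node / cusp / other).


No singular points in the scanned grid; C is smooth there.

Compute partial derivatives:
  f_x = -6*x - 4.
  f_y = 1.
f_y = 1 is a nonzero constant, so f_y never vanishes: no point (x, y) can satisfy f = f_x = f_y = 0. In particular no (x, y) ∈ {−4, ..., 4}² is singular; the curve is smooth.


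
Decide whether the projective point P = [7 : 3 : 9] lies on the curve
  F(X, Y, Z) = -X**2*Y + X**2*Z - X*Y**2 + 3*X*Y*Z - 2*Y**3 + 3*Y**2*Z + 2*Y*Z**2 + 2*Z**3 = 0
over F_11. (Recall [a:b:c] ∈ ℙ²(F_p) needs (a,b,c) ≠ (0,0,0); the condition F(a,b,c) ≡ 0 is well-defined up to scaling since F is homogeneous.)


F(7,3,9) ≡ 5 (mod 11); P is NOT on the curve.

Evaluate F(7, 3, 9) term-by-term (mod 11).
  -X**2*Y ↦ -1·49·3·1 = -147
  X**2*Z ↦ 1·49·1·9 = 441
  -X*Y**2 ↦ -1·7·9·1 = -63
  3*X*Y*Z ↦ 3·7·3·9 = 567
  -2*Y**3 ↦ -2·1·27·1 = -54
  3*Y**2*Z ↦ 3·1·9·9 = 243
  2*Y*Z**2 ↦ 2·1·3·81 = 486
  2*Z**3 ↦ 2·1·1·729 = 1458
Sum: F(7, 3, 9) = (-147) + (441) + (-63) + (567) + (-54) + (243) + (486) + (1458) = 2931.
Reducing mod 11: 2931 ≡ 5 (mod 11).
Since F(a, b, c) ≡ 5 ≠ 0 (mod 11), P does NOT lie on the curve.


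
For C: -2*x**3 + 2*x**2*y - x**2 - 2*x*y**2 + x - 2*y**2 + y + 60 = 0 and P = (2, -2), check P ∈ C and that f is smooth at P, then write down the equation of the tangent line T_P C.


Tangent line at P: -51*x + 33*y + 168 = 0.

Step 1: f(2, -2) = 0, so P lies on C.
Step 2: partial derivatives
  f_x(x, y) = -6*x**2 + 4*x*y - 2*x - 2*y**2 + 1, f_y(x, y) = 2*x**2 - 4*x*y - 4*y + 1.
  f_x(P) = -51, f_y(P) = 33 (gradient nonzero, so P is smooth).
Step 3: tangent line at P: -51·(x − 2) + 33·(y − -2) = 0.
Expanding: -51*x + 33*y + 168 = 0.


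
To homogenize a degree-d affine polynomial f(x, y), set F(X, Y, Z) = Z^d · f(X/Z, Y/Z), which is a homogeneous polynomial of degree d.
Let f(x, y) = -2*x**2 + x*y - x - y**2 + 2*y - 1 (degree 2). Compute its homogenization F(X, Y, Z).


F(X, Y, Z) = -2*X**2 + X*Y - X*Z - Y**2 + 2*Y*Z - Z**2

deg(f) = 2.
Substitute x = X/Z, y = Y/Z into f, then multiply by Z^2.
  monomial -2·x^2·y^0 ↦ -2·X^2·Y^0·Z^0.
  monomial 1·x^1·y^1 ↦ 1·X^1·Y^1·Z^0.
  monomial -1·x^1·y^0 ↦ -1·X^1·Y^0·Z^1.
  monomial -1·x^0·y^2 ↦ -1·X^0·Y^2·Z^0.
  monomial 2·x^0·y^1 ↦ 2·X^0·Y^1·Z^1.
  monomial -1·x^0·y^0 ↦ -1·X^0·Y^0·Z^2.
Collecting: F(X, Y, Z) = -2*X**2 + X*Y - X*Z - Y**2 + 2*Y*Z - Z**2.
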